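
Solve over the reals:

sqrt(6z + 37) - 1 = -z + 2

Isolate the radical: sqrt(6z + 37) = -z + 3.
Square both sides: 6z + 37 = (-z + 3)^2.
Expand and rearrange: z^2 - 12z - 28 = 0.
Solving gives z = 14 or z = -2.
Check each candidate in the original equation:
  z = 14: sqrt(121) = 11, while -z + 3 = -11 — extraneous.
  z = -2: sqrt(25) = 5, while -z + 3 = 5 — valid.

z = -2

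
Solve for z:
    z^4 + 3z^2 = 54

z = -2.4495 or z = 2.4495

Let u = z^2. The equation becomes u^2 + 3u - 54 = 0.
Factor: (u - 6)(u + 9) = 0, so u = 6 or u = -9.
z^2 = 6 gives z = +/-sqrt(6) ~= +/-2.4495.
z^2 = -9 < 0 has no real solution.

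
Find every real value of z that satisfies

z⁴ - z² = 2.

z = -1.4142 or z = 1.4142

Let u = z². The equation becomes u² - u - 2 = 0.
Factor: (u - 2)(u + 1) = 0, so u = 2 or u = -1.
z² = 2 gives z = ±√(2) ≈ ±1.4142.
z² = -1 < 0 has no real solution.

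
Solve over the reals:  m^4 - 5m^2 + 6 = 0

Let u = m^2. The equation becomes u^2 - 5u + 6 = 0.
Factor: (u - 3)(u - 2) = 0, so u = 3 or u = 2.
m^2 = 3 gives m = +/-sqrt(3) ~= +/-1.7321.
m^2 = 2 gives m = +/-sqrt(2) ~= +/-1.4142.

m = -1.7321 or m = -1.4142 or m = 1.4142 or m = 1.7321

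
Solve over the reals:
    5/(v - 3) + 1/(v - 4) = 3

v = 3.7362 or v = 5.2638

Multiply both sides by (v - 3)(v - 4):
5(v - 4) + (v - 3) = 3(v - 3)(v - 4).
Expand and collect terms: 3v^2 - 27v + 59 = 0.
By the quadratic formula, v = (27 +/- sqrt(21)) / 6, so v ~= 5.2638 or v ~= 3.7362.
Neither value makes a denominator zero (v != 3, v != 4), so both are valid.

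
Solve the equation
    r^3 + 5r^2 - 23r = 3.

r = -7.873 or r = -0.127 or r = 3

Rearrange: r^3 + 5r^2 - 23r - 3 = 0.
Possible rational roots are divisors of -3. Testing r = 3 gives 0, so (r - 3) is a factor.
Divide: r^3 + 5r^2 - 23r - 3 = (r - 3)(r^2 + 8r + 1).
Apply the quadratic formula to r^2 + 8r + 1 = 0: r = (-8 +/- sqrt(60))/2, i.e. r ~= -0.127 or r ~= -7.873.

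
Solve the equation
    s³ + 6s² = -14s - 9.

s = -1

Rearrange: s³ + 6s² + 14s + 9 = 0.
Possible rational roots are divisors of 9. Testing s = -1 gives 0, so (s + 1) is a factor.
Divide: s³ + 6s² + 14s + 9 = (s + 1)(s² + 5s + 9).
The quadratic s² + 5s + 9 has discriminant -11 < 0, so no further real roots.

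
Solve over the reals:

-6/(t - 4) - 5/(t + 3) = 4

t = -4.5172 or t = 2.7672

Multiply both sides by (t - 4)(t + 3):
-6(t + 3) - 5(t - 4) = 4(t - 4)(t + 3).
Expand and collect terms: 4t^2 + 7t - 50 = 0.
By the quadratic formula, t = (-7 +/- sqrt(849)) / 8, so t ~= 2.7672 or t ~= -4.5172.
Neither value makes a denominator zero (t != 4, t != -3), so both are valid.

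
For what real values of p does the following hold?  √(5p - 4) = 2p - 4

p = 4

Square both sides: 5p - 4 = (2p - 4)².
Expand and rearrange: 4p² - 21p + 20 = 0.
Solving gives p = 4 or p = 1.25.
Check each candidate in the original equation:
  p = 4: √(16) = 4, while 2p - 4 = 4 — valid.
  p = 1.25: √(2.25) = 1.5, while 2p - 4 = -1.5 — extraneous.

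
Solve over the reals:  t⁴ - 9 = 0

Let u = t². The equation becomes u² - 9 = 0.
Factor: (u - 3)(u + 3) = 0, so u = 3 or u = -3.
t² = 3 gives t = ±√(3) ≈ ±1.7321.
t² = -3 < 0 has no real solution.

t = -1.7321 or t = 1.7321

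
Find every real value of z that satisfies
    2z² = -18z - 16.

Bring every term to one side: 2z² + 18z + 16 = 0.
Factor: 2(z + 8)(z + 1) = 0.
So z = -8 or z = -1.

z = -8 or z = -1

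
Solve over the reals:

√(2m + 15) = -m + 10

Square both sides: 2m + 15 = (-m + 10)².
Expand and rearrange: m² - 22m + 85 = 0.
Solving gives m = 17 or m = 5.
Check each candidate in the original equation:
  m = 17: √(49) = 7, while -m + 10 = -7 — extraneous.
  m = 5: √(25) = 5, while -m + 10 = 5 — valid.

m = 5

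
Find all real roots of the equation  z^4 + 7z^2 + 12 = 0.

No real solutions.

Let u = z^2. The equation becomes u^2 + 7u + 12 = 0.
Factor: (u + 4)(u + 3) = 0, so u = -4 or u = -3.
z^2 = -4 < 0 has no real solution.
z^2 = -3 < 0 has no real solution.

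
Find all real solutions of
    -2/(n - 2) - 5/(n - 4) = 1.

n = -3.7016 or n = 2.7016

Multiply both sides by (n - 2)(n - 4):
-2(n - 4) - 5(n - 2) = (n - 2)(n - 4).
Expand and collect terms: n^2 + n - 10 = 0.
By the quadratic formula, n = (-1 +/- sqrt(41)) / 2, so n ~= 2.7016 or n ~= -3.7016.
Neither value makes a denominator zero (n != 2, n != 4), so both are valid.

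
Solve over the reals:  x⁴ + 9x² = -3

No real solutions.

Let u = x². The equation becomes u² + 9u + 3 = 0.
By the quadratic formula, u = -9/2 + √(69)/2 or u = -9/2 - √(69)/2.
x² = -9/2 + √(69)/2 < 0 has no real solution.
x² = -9/2 - √(69)/2 < 0 has no real solution.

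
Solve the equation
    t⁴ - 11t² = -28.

Let u = t². The equation becomes u² - 11u + 28 = 0.
Factor: (u - 4)(u - 7) = 0, so u = 4 or u = 7.
t² = 4 gives t = ±2.
t² = 7 gives t = ±√(7) ≈ ±2.6458.

t = -2.6458 or t = -2 or t = 2 or t = 2.6458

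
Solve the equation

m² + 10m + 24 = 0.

Factor: (m + 6)(m + 4) = 0.
So m = -6 or m = -4.

m = -6 or m = -4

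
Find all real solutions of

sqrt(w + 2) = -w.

Square both sides: w + 2 = (-w)^2.
Expand and rearrange: w^2 - w - 2 = 0.
Solving gives w = 2 or w = -1.
Check each candidate in the original equation:
  w = 2: sqrt(4) = 2, while -w = -2 — extraneous.
  w = -1: sqrt(1) = 1, while -w = 1 — valid.

w = -1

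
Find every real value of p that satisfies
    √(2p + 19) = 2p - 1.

Square both sides: 2p + 19 = (2p - 1)².
Expand and rearrange: 4p² - 6p - 18 = 0.
Solving gives p = 3 or p = -1.5.
Check each candidate in the original equation:
  p = 3: √(25) = 5, while 2p - 1 = 5 — valid.
  p = -1.5: √(16) = 4, while 2p - 1 = -4 — extraneous.

p = 3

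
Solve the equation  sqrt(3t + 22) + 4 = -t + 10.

t = 1

Isolate the radical: sqrt(3t + 22) = -t + 6.
Square both sides: 3t + 22 = (-t + 6)^2.
Expand and rearrange: t^2 - 15t + 14 = 0.
Solving gives t = 14 or t = 1.
Check each candidate in the original equation:
  t = 14: sqrt(64) = 8, while -t + 6 = -8 — extraneous.
  t = 1: sqrt(25) = 5, while -t + 6 = 5 — valid.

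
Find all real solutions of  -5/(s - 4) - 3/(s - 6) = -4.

Multiply both sides by (s - 4)(s - 6):
-5(s - 6) - 3(s - 4) = -4(s - 4)(s - 6).
Expand and collect terms: -4s^2 + 48s - 138 = 0.
By the quadratic formula, s = (-48 +/- sqrt(96)) / -8, so s ~= 4.7753 or s ~= 7.2247.
Neither value makes a denominator zero (s != 4, s != 6), so both are valid.

s = 4.7753 or s = 7.2247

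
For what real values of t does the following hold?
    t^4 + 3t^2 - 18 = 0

t = -1.7321 or t = 1.7321

Let u = t^2. The equation becomes u^2 + 3u - 18 = 0.
Factor: (u + 6)(u - 3) = 0, so u = -6 or u = 3.
t^2 = -6 < 0 has no real solution.
t^2 = 3 gives t = +/-sqrt(3) ~= +/-1.7321.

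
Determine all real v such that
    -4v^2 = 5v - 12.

Rearrange to standard form: -4v^2 - 5v + 12 = 0.
Discriminant: (-5)^2 - 4*(-4)*12 = 217.
Quadratic formula: v = (5 +/- sqrt(217)) / (-8).
So v = -sqrt(217)/8 - 5/8 ~= -2.4664 or v = -5/8 + sqrt(217)/8 ~= 1.2164.

v = -2.4664 or v = 1.2164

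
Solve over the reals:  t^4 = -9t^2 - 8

No real solutions.

Let u = t^2. The equation becomes u^2 + 9u + 8 = 0.
Factor: (u + 8)(u + 1) = 0, so u = -8 or u = -1.
t^2 = -8 < 0 has no real solution.
t^2 = -1 < 0 has no real solution.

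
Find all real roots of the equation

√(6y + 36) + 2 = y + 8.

Isolate the radical: √(6y + 36) = y + 6.
Square both sides: 6y + 36 = (y + 6)².
Expand and rearrange: y² + 6y = 0.
Solving gives y = 0 or y = -6.
Check each candidate in the original equation:
  y = 0: √(36) = 6, while y + 6 = 6 — valid.
  y = -6: √(0) = 0, while y + 6 = 0 — valid.

y = -6 or y = 0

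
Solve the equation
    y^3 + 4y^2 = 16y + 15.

Rearrange: y^3 + 4y^2 - 16y - 15 = 0.
Possible rational roots are divisors of -15. Testing y = 3 gives 0, so (y - 3) is a factor.
Divide: y^3 + 4y^2 - 16y - 15 = (y - 3)(y^2 + 7y + 5).
Apply the quadratic formula to y^2 + 7y + 5 = 0: y = (-7 +/- sqrt(29))/2, i.e. y ~= -0.8074 or y ~= -6.1926.

y = -6.1926 or y = -0.8074 or y = 3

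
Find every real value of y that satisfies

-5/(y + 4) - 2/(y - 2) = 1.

Multiply both sides by (y + 4)(y - 2):
-5(y - 2) - 2(y + 4) = (y + 4)(y - 2).
Expand and collect terms: y² + 9y - 10 = 0.
Factor or apply the quadratic formula: y = 1 or y = -10.
Neither value makes a denominator zero (y ≠ -4, y ≠ 2), so both are valid.

y = -10 or y = 1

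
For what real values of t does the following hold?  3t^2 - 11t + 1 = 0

t = 0.0933 or t = 3.5734

Discriminant: (-11)^2 - 4*3*1 = 109.
Quadratic formula: t = (11 +/- sqrt(109)) / 6.
So t = sqrt(109)/6 + 11/6 ~= 3.5734 or t = 11/6 - sqrt(109)/6 ~= 0.0933.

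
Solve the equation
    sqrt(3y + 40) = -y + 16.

Square both sides: 3y + 40 = (-y + 16)^2.
Expand and rearrange: y^2 - 35y + 216 = 0.
Solving gives y = 27 or y = 8.
Check each candidate in the original equation:
  y = 27: sqrt(121) = 11, while -y + 16 = -11 — extraneous.
  y = 8: sqrt(64) = 8, while -y + 16 = 8 — valid.

y = 8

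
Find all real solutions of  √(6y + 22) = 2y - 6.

y = 7

Square both sides: 6y + 22 = (2y - 6)².
Expand and rearrange: 4y² - 30y + 14 = 0.
Solving gives y = 7 or y = 0.5.
Check each candidate in the original equation:
  y = 7: √(64) = 8, while 2y - 6 = 8 — valid.
  y = 0.5: √(25) = 5, while 2y - 6 = -5 — extraneous.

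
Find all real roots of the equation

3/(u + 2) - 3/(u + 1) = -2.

u = -2.8229 or u = -0.1771

Multiply both sides by (u + 2)(u + 1):
3(u + 1) - 3(u + 2) = -2(u + 2)(u + 1).
Expand and collect terms: -2u² - 6u - 1 = 0.
By the quadratic formula, u = (6 ± √28) / -4, so u ≈ -2.8229 or u ≈ -0.1771.
Neither value makes a denominator zero (u ≠ -2, u ≠ -1), so both are valid.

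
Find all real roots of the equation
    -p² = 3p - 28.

p = -7 or p = 4

Bring every term to one side: -p² - 3p + 28 = 0.
Factor: -1(p - 4)(p + 7) = 0.
So p = 4 or p = -7.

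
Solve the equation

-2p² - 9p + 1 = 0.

Discriminant: (-9)² − 4·(-2)·1 = 89.
Quadratic formula: p = (9 ± √89) / (-4).
So p = -√(89)/4 - 9/4 ≈ -4.6085 or p = -9/4 + √(89)/4 ≈ 0.1085.

p = -4.6085 or p = 0.1085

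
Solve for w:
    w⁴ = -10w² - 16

No real solutions.

Let u = w². The equation becomes u² + 10u + 16 = 0.
Factor: (u + 2)(u + 8) = 0, so u = -2 or u = -8.
w² = -2 < 0 has no real solution.
w² = -8 < 0 has no real solution.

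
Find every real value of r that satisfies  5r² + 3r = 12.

r = -1.878 or r = 1.278

Rearrange to standard form: 5r² + 3r - 12 = 0.
Discriminant: (3)² − 4·5·(-12) = 249.
Quadratic formula: r = (-3 ± √249) / 10.
So r = -3/10 + √(249)/10 ≈ 1.278 or r = -√(249)/10 - 3/10 ≈ -1.878.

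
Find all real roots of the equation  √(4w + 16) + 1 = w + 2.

Isolate the radical: √(4w + 16) = w + 1.
Square both sides: 4w + 16 = (w + 1)².
Expand and rearrange: w² - 2w - 15 = 0.
Solving gives w = 5 or w = -3.
Check each candidate in the original equation:
  w = 5: √(36) = 6, while w + 1 = 6 — valid.
  w = -3: √(4) = 2, while w + 1 = -2 — extraneous.

w = 5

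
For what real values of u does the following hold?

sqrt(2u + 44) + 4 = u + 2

Isolate the radical: sqrt(2u + 44) = u - 2.
Square both sides: 2u + 44 = (u - 2)^2.
Expand and rearrange: u^2 - 6u - 40 = 0.
Solving gives u = 10 or u = -4.
Check each candidate in the original equation:
  u = 10: sqrt(64) = 8, while u - 2 = 8 — valid.
  u = -4: sqrt(36) = 6, while u - 2 = -6 — extraneous.

u = 10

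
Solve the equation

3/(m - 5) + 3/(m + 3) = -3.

Multiply both sides by (m - 5)(m + 3):
3(m + 3) + 3(m - 5) = -3(m - 5)(m + 3).
Expand and collect terms: -3m^2 + 51 = 0.
By the quadratic formula, m = (0 +/- sqrt(612)) / -6, so m ~= -4.1231 or m ~= 4.1231.
Neither value makes a denominator zero (m != 5, m != -3), so both are valid.

m = -4.1231 or m = 4.1231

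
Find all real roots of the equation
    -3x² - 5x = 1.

x = -1.4343 or x = -0.2324

Rearrange to standard form: -3x² - 5x - 1 = 0.
Discriminant: (-5)² − 4·(-3)·(-1) = 13.
Quadratic formula: x = (5 ± √13) / (-6).
So x = -5/6 - √(13)/6 ≈ -1.4343 or x = -5/6 + √(13)/6 ≈ -0.2324.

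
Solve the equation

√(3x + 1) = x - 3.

Square both sides: 3x + 1 = (x - 3)².
Expand and rearrange: x² - 9x + 8 = 0.
Solving gives x = 8 or x = 1.
Check each candidate in the original equation:
  x = 8: √(25) = 5, while x - 3 = 5 — valid.
  x = 1: √(4) = 2, while x - 3 = -2 — extraneous.

x = 8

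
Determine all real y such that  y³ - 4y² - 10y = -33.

Rearrange: y³ - 4y² - 10y + 33 = 0.
Possible rational roots are divisors of 33. Testing y = -3 gives 0, so (y + 3) is a factor.
Divide: y³ - 4y² - 10y + 33 = (y + 3)(y² - 7y + 11).
Apply the quadratic formula to y² - 7y + 11 = 0: y = (7 ± √5)/2, i.e. y ≈ 4.618 or y ≈ 2.382.

y = -3 or y = 2.382 or y = 4.618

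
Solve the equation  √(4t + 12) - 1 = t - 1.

Isolate the radical: √(4t + 12) = t.
Square both sides: 4t + 12 = (t)².
Expand and rearrange: t² - 4t - 12 = 0.
Solving gives t = 6 or t = -2.
Check each candidate in the original equation:
  t = 6: √(36) = 6, while t = 6 — valid.
  t = -2: √(4) = 2, while t = -2 — extraneous.

t = 6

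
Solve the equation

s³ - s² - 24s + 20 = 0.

Possible rational roots are divisors of 20. Testing s = 5 gives 0, so (s - 5) is a factor.
Divide: s³ - s² - 24s + 20 = (s - 5)(s² + 4s - 4).
Apply the quadratic formula to s² + 4s - 4 = 0: s = (-4 ± √32)/2, i.e. s ≈ 0.8284 or s ≈ -4.8284.

s = -4.8284 or s = 0.8284 or s = 5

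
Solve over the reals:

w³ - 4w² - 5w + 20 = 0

w = -2.2361 or w = 2.2361 or w = 4

Possible rational roots are divisors of 20. Testing w = 4 gives 0, so (w - 4) is a factor.
Divide: w³ - 4w² - 5w + 20 = (w - 4)(w² - 5).
Apply the quadratic formula to w² - 5 = 0: w = (0 ± √20)/2, i.e. w ≈ 2.2361 or w ≈ -2.2361.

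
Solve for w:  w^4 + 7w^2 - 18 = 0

w = -1.4142 or w = 1.4142

Let u = w^2. The equation becomes u^2 + 7u - 18 = 0.
Factor: (u + 9)(u - 2) = 0, so u = -9 or u = 2.
w^2 = -9 < 0 has no real solution.
w^2 = 2 gives w = +/-sqrt(2) ~= +/-1.4142.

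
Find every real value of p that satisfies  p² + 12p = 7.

Rearrange to standard form: p² + 12p - 7 = 0.
Discriminant: (12)² − 4·1·(-7) = 172.
Quadratic formula: p = (-12 ± √172) / 2.
So p = -6 + √(43) ≈ 0.5574 or p = -√(43) - 6 ≈ -12.5574.

p = -12.5574 or p = 0.5574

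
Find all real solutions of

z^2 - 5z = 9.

Rearrange to standard form: z^2 - 5z - 9 = 0.
Discriminant: (-5)^2 - 4*1*(-9) = 61.
Quadratic formula: z = (5 +/- sqrt(61)) / 2.
So z = 5/2 + sqrt(61)/2 ~= 6.4051 or z = 5/2 - sqrt(61)/2 ~= -1.4051.

z = -1.4051 or z = 6.4051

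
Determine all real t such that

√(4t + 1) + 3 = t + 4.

Isolate the radical: √(4t + 1) = t + 1.
Square both sides: 4t + 1 = (t + 1)².
Expand and rearrange: t² - 2t = 0.
Solving gives t = 2 or t = 0.
Check each candidate in the original equation:
  t = 2: √(9) = 3, while t + 1 = 3 — valid.
  t = 0: √(1) = 1, while t + 1 = 1 — valid.

t = 0 or t = 2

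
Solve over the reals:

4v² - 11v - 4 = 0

Discriminant: (-11)² − 4·4·(-4) = 185.
Quadratic formula: v = (11 ± √185) / 8.
So v = 11/8 + √(185)/8 ≈ 3.0752 or v = 11/8 - √(185)/8 ≈ -0.3252.

v = -0.3252 or v = 3.0752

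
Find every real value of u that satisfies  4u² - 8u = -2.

u = 0.2929 or u = 1.7071

Rearrange to standard form: 4u² - 8u + 2 = 0.
Discriminant: (-8)² − 4·4·2 = 32.
Quadratic formula: u = (8 ± √32) / 8.
So u = √(2)/2 + 1 ≈ 1.7071 or u = 1 - √(2)/2 ≈ 0.2929.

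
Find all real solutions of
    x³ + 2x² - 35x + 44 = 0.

x = -7.4721 or x = 1.4721 or x = 4

Possible rational roots are divisors of 44. Testing x = 4 gives 0, so (x - 4) is a factor.
Divide: x³ + 2x² - 35x + 44 = (x - 4)(x² + 6x - 11).
Apply the quadratic formula to x² + 6x - 11 = 0: x = (-6 ± √80)/2, i.e. x ≈ 1.4721 or x ≈ -7.4721.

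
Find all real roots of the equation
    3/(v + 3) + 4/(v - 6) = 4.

Multiply both sides by (v + 3)(v - 6):
3(v - 6) + 4(v + 3) = 4(v + 3)(v - 6).
Expand and collect terms: 4v^2 - 19v - 66 = 0.
By the quadratic formula, v = (19 +/- sqrt(1417)) / 8, so v ~= 7.0804 or v ~= -2.3304.
Neither value makes a denominator zero (v != -3, v != 6), so both are valid.

v = -2.3304 or v = 7.0804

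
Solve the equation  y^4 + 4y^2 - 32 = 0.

y = -2 or y = 2

Let u = y^2. The equation becomes u^2 + 4u - 32 = 0.
Factor: (u - 4)(u + 8) = 0, so u = 4 or u = -8.
y^2 = 4 gives y = +/-2.
y^2 = -8 < 0 has no real solution.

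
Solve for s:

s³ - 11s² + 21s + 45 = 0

s = -1.2426 or s = 5 or s = 7.2426

Possible rational roots are divisors of 45. Testing s = 5 gives 0, so (s - 5) is a factor.
Divide: s³ - 11s² + 21s + 45 = (s - 5)(s² - 6s - 9).
Apply the quadratic formula to s² - 6s - 9 = 0: s = (6 ± √72)/2, i.e. s ≈ 7.2426 or s ≈ -1.2426.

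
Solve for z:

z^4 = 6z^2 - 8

z = -2 or z = -1.4142 or z = 1.4142 or z = 2

Let u = z^2. The equation becomes u^2 - 6u + 8 = 0.
Factor: (u - 4)(u - 2) = 0, so u = 4 or u = 2.
z^2 = 4 gives z = +/-2.
z^2 = 2 gives z = +/-sqrt(2) ~= +/-1.4142.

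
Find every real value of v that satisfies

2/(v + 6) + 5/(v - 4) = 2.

Multiply both sides by (v + 6)(v - 4):
2(v - 4) + 5(v + 6) = 2(v + 6)(v - 4).
Expand and collect terms: 2v^2 - 3v - 70 = 0.
By the quadratic formula, v = (3 +/- sqrt(569)) / 4, so v ~= 6.7134 or v ~= -5.2134.
Neither value makes a denominator zero (v != -6, v != 4), so both are valid.

v = -5.2134 or v = 6.7134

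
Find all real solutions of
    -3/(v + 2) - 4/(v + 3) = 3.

Multiply both sides by (v + 2)(v + 3):
-3(v + 3) - 4(v + 2) = 3(v + 2)(v + 3).
Expand and collect terms: 3v^2 + 22v + 35 = 0.
Factor or apply the quadratic formula: v = -2.3333 or v = -5.
Neither value makes a denominator zero (v != -2, v != -3), so both are valid.

v = -5 or v = -2.3333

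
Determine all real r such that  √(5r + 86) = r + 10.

r = -1

Square both sides: 5r + 86 = (r + 10)².
Expand and rearrange: r² + 15r + 14 = 0.
Solving gives r = -1 or r = -14.
Check each candidate in the original equation:
  r = -1: √(81) = 9, while r + 10 = 9 — valid.
  r = -14: √(16) = 4, while r + 10 = -4 — extraneous.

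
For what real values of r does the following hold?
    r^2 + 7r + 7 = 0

r = -5.7913 or r = -1.2087

Discriminant: (7)^2 - 4*1*7 = 21.
Quadratic formula: r = (-7 +/- sqrt(21)) / 2.
So r = -7/2 + sqrt(21)/2 ~= -1.2087 or r = -7/2 - sqrt(21)/2 ~= -5.7913.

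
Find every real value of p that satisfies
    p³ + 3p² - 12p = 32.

Rearrange: p³ + 3p² - 12p - 32 = 0.
Possible rational roots are divisors of -32. Testing p = -4 gives 0, so (p + 4) is a factor.
Divide: p³ + 3p² - 12p - 32 = (p + 4)(p² - p - 8).
Apply the quadratic formula to p² - p - 8 = 0: p = (1 ± √33)/2, i.e. p ≈ 3.3723 or p ≈ -2.3723.

p = -4 or p = -2.3723 or p = 3.3723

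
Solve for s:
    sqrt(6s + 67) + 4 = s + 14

s = -3

Isolate the radical: sqrt(6s + 67) = s + 10.
Square both sides: 6s + 67 = (s + 10)^2.
Expand and rearrange: s^2 + 14s + 33 = 0.
Solving gives s = -3 or s = -11.
Check each candidate in the original equation:
  s = -3: sqrt(49) = 7, while s + 10 = 7 — valid.
  s = -11: sqrt(1) = 1, while s + 10 = -1 — extraneous.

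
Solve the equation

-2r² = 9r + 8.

Rearrange to standard form: -2r² - 9r - 8 = 0.
Discriminant: (-9)² − 4·(-2)·(-8) = 17.
Quadratic formula: r = (9 ± √17) / (-4).
So r = -9/4 - √(17)/4 ≈ -3.2808 or r = -9/4 + √(17)/4 ≈ -1.2192.

r = -3.2808 or r = -1.2192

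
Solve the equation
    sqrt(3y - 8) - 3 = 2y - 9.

y = 4

Isolate the radical: sqrt(3y - 8) = 2y - 6.
Square both sides: 3y - 8 = (2y - 6)^2.
Expand and rearrange: 4y^2 - 27y + 44 = 0.
Solving gives y = 4 or y = 2.75.
Check each candidate in the original equation:
  y = 4: sqrt(4) = 2, while 2y - 6 = 2 — valid.
  y = 2.75: sqrt(0.25) = 0.5, while 2y - 6 = -0.5 — extraneous.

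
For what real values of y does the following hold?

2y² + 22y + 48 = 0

y = -8 or y = -3

Factor: 2(y + 8)(y + 3) = 0.
So y = -8 or y = -3.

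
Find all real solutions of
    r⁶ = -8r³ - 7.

Let u = r³. The equation becomes u² + 8u + 7 = 0.
Factor: (u + 7)(u + 1) = 0, so u = -7 or u = -1.
r³ = -7 gives r = -∛(7) ≈ -1.9129.
r³ = -1 gives r = -1.

r = -1.9129 or r = -1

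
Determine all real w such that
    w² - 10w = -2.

Rearrange to standard form: w² - 10w + 2 = 0.
Discriminant: (-10)² − 4·1·2 = 92.
Quadratic formula: w = (10 ± √92) / 2.
So w = √(23) + 5 ≈ 9.7958 or w = 5 - √(23) ≈ 0.2042.

w = 0.2042 or w = 9.7958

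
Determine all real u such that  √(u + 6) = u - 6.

u = 10

Square both sides: u + 6 = (u - 6)².
Expand and rearrange: u² - 13u + 30 = 0.
Solving gives u = 10 or u = 3.
Check each candidate in the original equation:
  u = 10: √(16) = 4, while u - 6 = 4 — valid.
  u = 3: √(9) = 3, while u - 6 = -3 — extraneous.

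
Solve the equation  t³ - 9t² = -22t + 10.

t = 0.5858 or t = 3.4142 or t = 5

Rearrange: t³ - 9t² + 22t - 10 = 0.
Possible rational roots are divisors of -10. Testing t = 5 gives 0, so (t - 5) is a factor.
Divide: t³ - 9t² + 22t - 10 = (t - 5)(t² - 4t + 2).
Apply the quadratic formula to t² - 4t + 2 = 0: t = (4 ± √8)/2, i.e. t ≈ 3.4142 or t ≈ 0.5858.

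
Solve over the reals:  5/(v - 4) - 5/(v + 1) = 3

v = -2.3188 or v = 5.3188

Multiply both sides by (v - 4)(v + 1):
5(v + 1) - 5(v - 4) = 3(v - 4)(v + 1).
Expand and collect terms: 3v^2 - 9v - 37 = 0.
By the quadratic formula, v = (9 +/- sqrt(525)) / 6, so v ~= 5.3188 or v ~= -2.3188.
Neither value makes a denominator zero (v != 4, v != -1), so both are valid.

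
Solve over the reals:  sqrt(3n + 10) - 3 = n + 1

n = -3 or n = -2

Isolate the radical: sqrt(3n + 10) = n + 4.
Square both sides: 3n + 10 = (n + 4)^2.
Expand and rearrange: n^2 + 5n + 6 = 0.
Solving gives n = -2 or n = -3.
Check each candidate in the original equation:
  n = -2: sqrt(4) = 2, while n + 4 = 2 — valid.
  n = -3: sqrt(1) = 1, while n + 4 = 1 — valid.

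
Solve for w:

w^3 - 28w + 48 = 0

w = -6 or w = 2 or w = 4

Possible rational roots are divisors of 48. Testing w = 4 gives 0, so (w - 4) is a factor.
Divide: w^3 - 28w + 48 = (w - 4)(w^2 + 4w - 12).
Factor the quadratic: w = 2 or w = -6.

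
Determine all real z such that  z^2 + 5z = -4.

z = -4 or z = -1

Bring every term to one side: z^2 + 5z + 4 = 0.
Factor: (z + 4)(z + 1) = 0.
So z = -4 or z = -1.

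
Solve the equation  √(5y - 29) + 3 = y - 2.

Isolate the radical: √(5y - 29) = y - 5.
Square both sides: 5y - 29 = (y - 5)².
Expand and rearrange: y² - 15y + 54 = 0.
Solving gives y = 9 or y = 6.
Check each candidate in the original equation:
  y = 9: √(16) = 4, while y - 5 = 4 — valid.
  y = 6: √(1) = 1, while y - 5 = 1 — valid.

y = 6 or y = 9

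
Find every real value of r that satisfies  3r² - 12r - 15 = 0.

r = -1 or r = 5

Factor: 3(r - 5)(r + 1) = 0.
So r = 5 or r = -1.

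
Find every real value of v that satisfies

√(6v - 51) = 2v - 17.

Square both sides: 6v - 51 = (2v - 17)².
Expand and rearrange: 4v² - 74v + 340 = 0.
Solving gives v = 10 or v = 8.5.
Check each candidate in the original equation:
  v = 10: √(9) = 3, while 2v - 17 = 3 — valid.
  v = 8.5: √(0) = 0, while 2v - 17 = 0 — valid.

v = 8.5 or v = 10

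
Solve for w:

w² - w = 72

Bring every term to one side: w² - w - 72 = 0.
Factor: (w + 8)(w - 9) = 0.
So w = -8 or w = 9.

w = -8 or w = 9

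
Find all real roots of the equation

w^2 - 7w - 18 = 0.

w = -2 or w = 9

Factor: (w + 2)(w - 9) = 0.
So w = -2 or w = 9.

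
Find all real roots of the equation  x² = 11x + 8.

Rearrange to standard form: x² - 11x - 8 = 0.
Discriminant: (-11)² − 4·1·(-8) = 153.
Quadratic formula: x = (11 ± √153) / 2.
So x = 11/2 + 3·√(17)/2 ≈ 11.6847 or x = 11/2 - 3·√(17)/2 ≈ -0.6847.

x = -0.6847 or x = 11.6847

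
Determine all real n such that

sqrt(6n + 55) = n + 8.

Square both sides: 6n + 55 = (n + 8)^2.
Expand and rearrange: n^2 + 10n + 9 = 0.
Solving gives n = -1 or n = -9.
Check each candidate in the original equation:
  n = -1: sqrt(49) = 7, while n + 8 = 7 — valid.
  n = -9: sqrt(1) = 1, while n + 8 = -1 — extraneous.

n = -1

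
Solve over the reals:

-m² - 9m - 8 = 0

Factor: -1(m + 8)(m + 1) = 0.
So m = -8 or m = -1.

m = -8 or m = -1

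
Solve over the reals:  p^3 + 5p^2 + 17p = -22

Rearrange: p^3 + 5p^2 + 17p + 22 = 0.
Possible rational roots are divisors of 22. Testing p = -2 gives 0, so (p + 2) is a factor.
Divide: p^3 + 5p^2 + 17p + 22 = (p + 2)(p^2 + 3p + 11).
The quadratic p^2 + 3p + 11 has discriminant -35 < 0, so no further real roots.

p = -2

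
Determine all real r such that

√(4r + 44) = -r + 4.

Square both sides: 4r + 44 = (-r + 4)².
Expand and rearrange: r² - 12r - 28 = 0.
Solving gives r = 14 or r = -2.
Check each candidate in the original equation:
  r = 14: √(100) = 10, while -r + 4 = -10 — extraneous.
  r = -2: √(36) = 6, while -r + 4 = 6 — valid.

r = -2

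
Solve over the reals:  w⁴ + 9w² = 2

w = -0.4658 or w = 0.4658

Let u = w². The equation becomes u² + 9u - 2 = 0.
By the quadratic formula, u = -9/2 + √(89)/2 or u = -√(89)/2 - 9/2.
w² = -9/2 + √(89)/2 gives w = ±√(-9/2 + √(89)/2) ≈ ±0.4658.
w² = -√(89)/2 - 9/2 < 0 has no real solution.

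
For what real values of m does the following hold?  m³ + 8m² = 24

Rearrange: m³ + 8m² - 24 = 0.
Possible rational roots are divisors of -24. Testing m = -2 gives 0, so (m + 2) is a factor.
Divide: m³ + 8m² - 24 = (m + 2)(m² + 6m - 12).
Apply the quadratic formula to m² + 6m - 12 = 0: m = (-6 ± √84)/2, i.e. m ≈ 1.5826 or m ≈ -7.5826.

m = -7.5826 or m = -2 or m = 1.5826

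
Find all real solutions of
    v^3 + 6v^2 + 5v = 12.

v = -4 or v = -3 or v = 1

Rearrange: v^3 + 6v^2 + 5v - 12 = 0.
Possible rational roots are divisors of -12. Testing v = -3 gives 0, so (v + 3) is a factor.
Divide: v^3 + 6v^2 + 5v - 12 = (v + 3)(v^2 + 3v - 4).
Factor the quadratic: v = 1 or v = -4.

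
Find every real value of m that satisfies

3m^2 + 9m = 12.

Bring every term to one side: 3m^2 + 9m - 12 = 0.
Factor: 3(m + 4)(m - 1) = 0.
So m = -4 or m = 1.

m = -4 or m = 1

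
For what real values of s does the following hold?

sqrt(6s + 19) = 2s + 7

s = -3 or s = -2.5

Square both sides: 6s + 19 = (2s + 7)^2.
Expand and rearrange: 4s^2 + 22s + 30 = 0.
Solving gives s = -2.5 or s = -3.
Check each candidate in the original equation:
  s = -2.5: sqrt(4) = 2, while 2s + 7 = 2 — valid.
  s = -3: sqrt(1) = 1, while 2s + 7 = 1 — valid.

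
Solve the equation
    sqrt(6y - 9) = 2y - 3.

y = 1.5 or y = 3

Square both sides: 6y - 9 = (2y - 3)^2.
Expand and rearrange: 4y^2 - 18y + 18 = 0.
Solving gives y = 3 or y = 1.5.
Check each candidate in the original equation:
  y = 3: sqrt(9) = 3, while 2y - 3 = 3 — valid.
  y = 1.5: sqrt(0) = 0, while 2y - 3 = 0 — valid.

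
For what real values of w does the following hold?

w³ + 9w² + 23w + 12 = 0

w = -4.3028 or w = -4 or w = -0.6972

Possible rational roots are divisors of 12. Testing w = -4 gives 0, so (w + 4) is a factor.
Divide: w³ + 9w² + 23w + 12 = (w + 4)(w² + 5w + 3).
Apply the quadratic formula to w² + 5w + 3 = 0: w = (-5 ± √13)/2, i.e. w ≈ -0.6972 or w ≈ -4.3028.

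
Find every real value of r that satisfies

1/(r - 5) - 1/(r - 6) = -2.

Multiply both sides by (r - 5)(r - 6):
(r - 6) - (r - 5) = -2(r - 5)(r - 6).
Expand and collect terms: -2r^2 + 22r - 59 = 0.
By the quadratic formula, r = (-22 +/- sqrt(12)) / -4, so r ~= 4.634 or r ~= 6.366.
Neither value makes a denominator zero (r != 5, r != 6), so both are valid.

r = 4.634 or r = 6.366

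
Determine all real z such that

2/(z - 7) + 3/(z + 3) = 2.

z = -1.6554 or z = 8.1554

Multiply both sides by (z - 7)(z + 3):
2(z + 3) + 3(z - 7) = 2(z - 7)(z + 3).
Expand and collect terms: 2z² - 13z - 27 = 0.
By the quadratic formula, z = (13 ± √385) / 4, so z ≈ 8.1554 or z ≈ -1.6554.
Neither value makes a denominator zero (z ≠ 7, z ≠ -3), so both are valid.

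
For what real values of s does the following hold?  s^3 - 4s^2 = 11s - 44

Rearrange: s^3 - 4s^2 - 11s + 44 = 0.
Possible rational roots are divisors of 44. Testing s = 4 gives 0, so (s - 4) is a factor.
Divide: s^3 - 4s^2 - 11s + 44 = (s - 4)(s^2 - 11).
Apply the quadratic formula to s^2 - 11 = 0: s = (0 +/- sqrt(44))/2, i.e. s ~= 3.3166 or s ~= -3.3166.

s = -3.3166 or s = 3.3166 or s = 4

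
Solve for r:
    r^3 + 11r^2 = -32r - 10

Rearrange: r^3 + 11r^2 + 32r + 10 = 0.
Possible rational roots are divisors of 10. Testing r = -5 gives 0, so (r + 5) is a factor.
Divide: r^3 + 11r^2 + 32r + 10 = (r + 5)(r^2 + 6r + 2).
Apply the quadratic formula to r^2 + 6r + 2 = 0: r = (-6 +/- sqrt(28))/2, i.e. r ~= -0.3542 or r ~= -5.6458.

r = -5.6458 or r = -5 or r = -0.3542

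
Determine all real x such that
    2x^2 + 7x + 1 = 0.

Discriminant: (7)^2 - 4*2*1 = 41.
Quadratic formula: x = (-7 +/- sqrt(41)) / 4.
So x = -7/4 + sqrt(41)/4 ~= -0.1492 or x = -7/4 - sqrt(41)/4 ~= -3.3508.

x = -3.3508 or x = -0.1492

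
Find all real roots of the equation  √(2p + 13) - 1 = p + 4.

Isolate the radical: √(2p + 13) = p + 5.
Square both sides: 2p + 13 = (p + 5)².
Expand and rearrange: p² + 8p + 12 = 0.
Solving gives p = -2 or p = -6.
Check each candidate in the original equation:
  p = -2: √(9) = 3, while p + 5 = 3 — valid.
  p = -6: √(1) = 1, while p + 5 = -1 — extraneous.

p = -2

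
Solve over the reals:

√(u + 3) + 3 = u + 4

u = 1

Isolate the radical: √(u + 3) = u + 1.
Square both sides: u + 3 = (u + 1)².
Expand and rearrange: u² + u - 2 = 0.
Solving gives u = 1 or u = -2.
Check each candidate in the original equation:
  u = 1: √(4) = 2, while u + 1 = 2 — valid.
  u = -2: √(1) = 1, while u + 1 = -1 — extraneous.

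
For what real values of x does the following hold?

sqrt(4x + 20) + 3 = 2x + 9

Isolate the radical: sqrt(4x + 20) = 2x + 6.
Square both sides: 4x + 20 = (2x + 6)^2.
Expand and rearrange: 4x^2 + 20x + 16 = 0.
Solving gives x = -1 or x = -4.
Check each candidate in the original equation:
  x = -1: sqrt(16) = 4, while 2x + 6 = 4 — valid.
  x = -4: sqrt(4) = 2, while 2x + 6 = -2 — extraneous.

x = -1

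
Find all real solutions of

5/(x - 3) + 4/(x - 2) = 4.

Multiply both sides by (x - 3)(x - 2):
5(x - 2) + 4(x - 3) = 4(x - 3)(x - 2).
Expand and collect terms: 4x² - 29x + 46 = 0.
By the quadratic formula, x = (29 ± √105) / 8, so x ≈ 4.9059 or x ≈ 2.3441.
Neither value makes a denominator zero (x ≠ 3, x ≠ 2), so both are valid.

x = 2.3441 or x = 4.9059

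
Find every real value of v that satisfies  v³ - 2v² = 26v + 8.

v = -4 or v = -0.3166 or v = 6.3166

Rearrange: v³ - 2v² - 26v - 8 = 0.
Possible rational roots are divisors of -8. Testing v = -4 gives 0, so (v + 4) is a factor.
Divide: v³ - 2v² - 26v - 8 = (v + 4)(v² - 6v - 2).
Apply the quadratic formula to v² - 6v - 2 = 0: v = (6 ± √44)/2, i.e. v ≈ 6.3166 or v ≈ -0.3166.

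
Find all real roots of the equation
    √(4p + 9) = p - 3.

p = 10

Square both sides: 4p + 9 = (p - 3)².
Expand and rearrange: p² - 10p = 0.
Solving gives p = 10 or p = 0.
Check each candidate in the original equation:
  p = 10: √(49) = 7, while p - 3 = 7 — valid.
  p = 0: √(9) = 3, while p - 3 = -3 — extraneous.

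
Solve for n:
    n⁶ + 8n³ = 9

Let u = n³. The equation becomes u² + 8u - 9 = 0.
Factor: (u - 1)(u + 9) = 0, so u = 1 or u = -9.
n³ = 1 gives n = 1.
n³ = -9 gives n = -∛(9) ≈ -2.0801.

n = -2.0801 or n = 1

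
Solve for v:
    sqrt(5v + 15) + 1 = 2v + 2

v = 2

Isolate the radical: sqrt(5v + 15) = 2v + 1.
Square both sides: 5v + 15 = (2v + 1)^2.
Expand and rearrange: 4v^2 - v - 14 = 0.
Solving gives v = 2 or v = -1.75.
Check each candidate in the original equation:
  v = 2: sqrt(25) = 5, while 2v + 1 = 5 — valid.
  v = -1.75: sqrt(6.25) = 2.5, while 2v + 1 = -2.5 — extraneous.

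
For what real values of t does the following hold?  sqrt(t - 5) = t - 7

t = 9

Square both sides: t - 5 = (t - 7)^2.
Expand and rearrange: t^2 - 15t + 54 = 0.
Solving gives t = 9 or t = 6.
Check each candidate in the original equation:
  t = 9: sqrt(4) = 2, while t - 7 = 2 — valid.
  t = 6: sqrt(1) = 1, while t - 7 = -1 — extraneous.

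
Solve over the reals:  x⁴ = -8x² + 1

Let u = x². The equation becomes u² + 8u - 1 = 0.
By the quadratic formula, u = -4 + √(17) or u = -√(17) - 4.
x² = -4 + √(17) gives x = ±√(-4 + √(17)) ≈ ±0.3509.
x² = -√(17) - 4 < 0 has no real solution.

x = -0.3509 or x = 0.3509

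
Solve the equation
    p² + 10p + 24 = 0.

Factor: (p + 6)(p + 4) = 0.
So p = -6 or p = -4.

p = -6 or p = -4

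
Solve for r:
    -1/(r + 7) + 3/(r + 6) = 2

Multiply both sides by (r + 7)(r + 6):
-(r + 6) + 3(r + 7) = 2(r + 7)(r + 6).
Expand and collect terms: 2r² + 24r + 69 = 0.
By the quadratic formula, r = (-24 ± √24) / 4, so r ≈ -4.7753 or r ≈ -7.2247.
Neither value makes a denominator zero (r ≠ -7, r ≠ -6), so both are valid.

r = -7.2247 or r = -4.7753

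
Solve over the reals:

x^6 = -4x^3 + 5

x = -1.71 or x = 1

Let u = x^3. The equation becomes u^2 + 4u - 5 = 0.
Factor: (u - 1)(u + 5) = 0, so u = 1 or u = -5.
x^3 = 1 gives x = 1.
x^3 = -5 gives x = -(5)^(1/3) ~= -1.71.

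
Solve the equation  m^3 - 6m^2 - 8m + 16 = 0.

m = -2 or m = 1.1716 or m = 6.8284

Possible rational roots are divisors of 16. Testing m = -2 gives 0, so (m + 2) is a factor.
Divide: m^3 - 6m^2 - 8m + 16 = (m + 2)(m^2 - 8m + 8).
Apply the quadratic formula to m^2 - 8m + 8 = 0: m = (8 +/- sqrt(32))/2, i.e. m ~= 6.8284 or m ~= 1.1716.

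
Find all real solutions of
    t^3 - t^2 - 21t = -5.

t = -4.2361 or t = 0.2361 or t = 5

Rearrange: t^3 - t^2 - 21t + 5 = 0.
Possible rational roots are divisors of 5. Testing t = 5 gives 0, so (t - 5) is a factor.
Divide: t^3 - t^2 - 21t + 5 = (t - 5)(t^2 + 4t - 1).
Apply the quadratic formula to t^2 + 4t - 1 = 0: t = (-4 +/- sqrt(20))/2, i.e. t ~= 0.2361 or t ~= -4.2361.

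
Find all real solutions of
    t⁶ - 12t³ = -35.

t = 1.71 or t = 1.9129

Let u = t³. The equation becomes u² - 12u + 35 = 0.
Factor: (u - 5)(u - 7) = 0, so u = 5 or u = 7.
t³ = 5 gives t = ∛(5) ≈ 1.71.
t³ = 7 gives t = ∛(7) ≈ 1.9129.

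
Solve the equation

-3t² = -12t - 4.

Rearrange to standard form: -3t² + 12t + 4 = 0.
Discriminant: (12)² − 4·(-3)·4 = 192.
Quadratic formula: t = (-12 ± √192) / (-6).
So t = 2 - 4·√(3)/3 ≈ -0.3094 or t = 2 + 4·√(3)/3 ≈ 4.3094.

t = -0.3094 or t = 4.3094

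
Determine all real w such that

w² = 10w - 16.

w = 2 or w = 8

Bring every term to one side: w² - 10w + 16 = 0.
Factor: (w - 2)(w - 8) = 0.
So w = 2 or w = 8.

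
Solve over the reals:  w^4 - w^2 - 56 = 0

Let u = w^2. The equation becomes u^2 - u - 56 = 0.
Factor: (u + 7)(u - 8) = 0, so u = -7 or u = 8.
w^2 = -7 < 0 has no real solution.
w^2 = 8 gives w = +/-2*sqrt(2) ~= +/-2.8284.

w = -2.8284 or w = 2.8284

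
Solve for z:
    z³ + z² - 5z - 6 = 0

z = -2 or z = -1.3028 or z = 2.3028

Possible rational roots are divisors of -6. Testing z = -2 gives 0, so (z + 2) is a factor.
Divide: z³ + z² - 5z - 6 = (z + 2)(z² - z - 3).
Apply the quadratic formula to z² - z - 3 = 0: z = (1 ± √13)/2, i.e. z ≈ 2.3028 or z ≈ -1.3028.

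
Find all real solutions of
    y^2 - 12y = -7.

y = 0.6148 or y = 11.3852

Rearrange to standard form: y^2 - 12y + 7 = 0.
Discriminant: (-12)^2 - 4*1*7 = 116.
Quadratic formula: y = (12 +/- sqrt(116)) / 2.
So y = sqrt(29) + 6 ~= 11.3852 or y = 6 - sqrt(29) ~= 0.6148.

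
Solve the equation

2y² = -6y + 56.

Bring every term to one side: 2y² + 6y - 56 = 0.
Factor: 2(y - 4)(y + 7) = 0.
So y = 4 or y = -7.

y = -7 or y = 4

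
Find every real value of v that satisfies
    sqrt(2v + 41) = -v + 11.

v = 4

Square both sides: 2v + 41 = (-v + 11)^2.
Expand and rearrange: v^2 - 24v + 80 = 0.
Solving gives v = 20 or v = 4.
Check each candidate in the original equation:
  v = 20: sqrt(81) = 9, while -v + 11 = -9 — extraneous.
  v = 4: sqrt(49) = 7, while -v + 11 = 7 — valid.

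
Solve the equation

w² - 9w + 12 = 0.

w = 1.6277 or w = 7.3723

Discriminant: (-9)² − 4·1·12 = 33.
Quadratic formula: w = (9 ± √33) / 2.
So w = √(33)/2 + 9/2 ≈ 7.3723 or w = 9/2 - √(33)/2 ≈ 1.6277.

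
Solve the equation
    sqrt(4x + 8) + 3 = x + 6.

Isolate the radical: sqrt(4x + 8) = x + 3.
Square both sides: 4x + 8 = (x + 3)^2.
Expand and rearrange: x^2 + 2x + 1 = 0.
This gives the repeated root x = -1.
Check in the original equation:
  x = -1: sqrt(4) = 2, while x + 3 = 2 — valid.

x = -1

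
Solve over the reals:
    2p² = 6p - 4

p = 1 or p = 2

Bring every term to one side: 2p² - 6p + 4 = 0.
Factor: 2(p - 1)(p - 2) = 0.
So p = 1 or p = 2.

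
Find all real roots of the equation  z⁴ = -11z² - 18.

No real solutions.

Let u = z². The equation becomes u² + 11u + 18 = 0.
Factor: (u + 9)(u + 2) = 0, so u = -9 or u = -2.
z² = -9 < 0 has no real solution.
z² = -2 < 0 has no real solution.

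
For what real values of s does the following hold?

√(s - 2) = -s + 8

s = 6

Square both sides: s - 2 = (-s + 8)².
Expand and rearrange: s² - 17s + 66 = 0.
Solving gives s = 11 or s = 6.
Check each candidate in the original equation:
  s = 11: √(9) = 3, while -s + 8 = -3 — extraneous.
  s = 6: √(4) = 2, while -s + 8 = 2 — valid.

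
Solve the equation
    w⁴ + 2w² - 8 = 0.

Let u = w². The equation becomes u² + 2u - 8 = 0.
Factor: (u - 2)(u + 4) = 0, so u = 2 or u = -4.
w² = 2 gives w = ±√(2) ≈ ±1.4142.
w² = -4 < 0 has no real solution.

w = -1.4142 or w = 1.4142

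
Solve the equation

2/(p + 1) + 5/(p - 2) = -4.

p = -1.75 or p = 1

Multiply both sides by (p + 1)(p - 2):
2(p - 2) + 5(p + 1) = -4(p + 1)(p - 2).
Expand and collect terms: -4p^2 - 3p + 7 = 0.
Factor or apply the quadratic formula: p = -1.75 or p = 1.
Neither value makes a denominator zero (p != -1, p != 2), so both are valid.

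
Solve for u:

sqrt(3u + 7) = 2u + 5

Square both sides: 3u + 7 = (2u + 5)^2.
Expand and rearrange: 4u^2 + 17u + 18 = 0.
Solving gives u = -2 or u = -2.25.
Check each candidate in the original equation:
  u = -2: sqrt(1) = 1, while 2u + 5 = 1 — valid.
  u = -2.25: sqrt(0.25) = 0.5, while 2u + 5 = 0.5 — valid.

u = -2.25 or u = -2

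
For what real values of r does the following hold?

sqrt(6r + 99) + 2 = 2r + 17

r = -3

Isolate the radical: sqrt(6r + 99) = 2r + 15.
Square both sides: 6r + 99 = (2r + 15)^2.
Expand and rearrange: 4r^2 + 54r + 126 = 0.
Solving gives r = -3 or r = -10.5.
Check each candidate in the original equation:
  r = -3: sqrt(81) = 9, while 2r + 15 = 9 — valid.
  r = -10.5: sqrt(36) = 6, while 2r + 15 = -6 — extraneous.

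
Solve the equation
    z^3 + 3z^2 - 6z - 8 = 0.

Possible rational roots are divisors of -8. Testing z = 2 gives 0, so (z - 2) is a factor.
Divide: z^3 + 3z^2 - 6z - 8 = (z - 2)(z^2 + 5z + 4).
Factor the quadratic: z = -1 or z = -4.

z = -4 or z = -1 or z = 2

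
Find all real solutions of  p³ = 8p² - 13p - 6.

Rearrange: p³ - 8p² + 13p + 6 = 0.
Possible rational roots are divisors of 6. Testing p = 3 gives 0, so (p - 3) is a factor.
Divide: p³ - 8p² + 13p + 6 = (p - 3)(p² - 5p - 2).
Apply the quadratic formula to p² - 5p - 2 = 0: p = (5 ± √33)/2, i.e. p ≈ 5.3723 or p ≈ -0.3723.

p = -0.3723 or p = 3 or p = 5.3723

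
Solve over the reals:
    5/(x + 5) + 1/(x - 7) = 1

Multiply both sides by (x + 5)(x - 7):
5(x - 7) + (x + 5) = (x + 5)(x - 7).
Expand and collect terms: x^2 - 8x - 5 = 0.
By the quadratic formula, x = (8 +/- sqrt(84)) / 2, so x ~= 8.5826 or x ~= -0.5826.
Neither value makes a denominator zero (x != -5, x != 7), so both are valid.

x = -0.5826 or x = 8.5826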